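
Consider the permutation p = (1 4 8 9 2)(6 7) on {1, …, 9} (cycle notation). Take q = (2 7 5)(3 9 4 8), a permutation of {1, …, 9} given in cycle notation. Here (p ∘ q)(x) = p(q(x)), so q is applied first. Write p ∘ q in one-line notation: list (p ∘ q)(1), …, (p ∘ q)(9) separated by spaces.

Chase each element through q then p: 1 → 1 → 4; 2 → 7 → 6; 3 → 9 → 2; 4 → 8 → 9; 5 → 2 → 1; 6 → 6 → 7; 7 → 5 → 5; 8 → 3 → 3; 9 → 4 → 8.
Collecting the images, p ∘ q = [4 6 2 9 1 7 5 3 8].

4 6 2 9 1 7 5 3 8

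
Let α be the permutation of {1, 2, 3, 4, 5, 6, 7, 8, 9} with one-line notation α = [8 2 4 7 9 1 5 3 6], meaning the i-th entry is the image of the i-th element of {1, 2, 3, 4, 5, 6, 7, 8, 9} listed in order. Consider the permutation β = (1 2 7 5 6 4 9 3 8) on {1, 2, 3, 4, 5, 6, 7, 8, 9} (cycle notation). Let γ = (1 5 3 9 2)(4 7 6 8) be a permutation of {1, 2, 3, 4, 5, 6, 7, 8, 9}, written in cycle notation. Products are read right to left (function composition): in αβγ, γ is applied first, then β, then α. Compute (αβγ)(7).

7

Apply the permutations in order: γ(7) = 6, then β(6) = 4, then α(4) = 7. So (αβγ)(7) = 7.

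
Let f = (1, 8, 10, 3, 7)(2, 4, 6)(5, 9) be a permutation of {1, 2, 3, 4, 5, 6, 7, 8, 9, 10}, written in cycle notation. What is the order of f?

30

The cycle type of f is (5, 3, 2).
The order is lcm(5, 3, 2) = 30.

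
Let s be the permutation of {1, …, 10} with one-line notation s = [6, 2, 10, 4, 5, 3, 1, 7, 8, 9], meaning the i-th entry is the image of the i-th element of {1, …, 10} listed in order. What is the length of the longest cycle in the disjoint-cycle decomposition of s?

Decomposing into disjoint cycles gives (1, 6, 3, 10, 9, 8, 7); the longest has length 7.

7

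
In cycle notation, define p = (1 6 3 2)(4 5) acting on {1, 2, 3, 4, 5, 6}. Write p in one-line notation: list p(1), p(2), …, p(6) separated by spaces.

6 1 2 5 4 3

Each element maps to the next entry in its cycle (wrapping to the front): 1↦6, 2↦1, 3↦2, 4↦5, 5↦4, 6↦3.
Listing these in domain order gives 6 1 2 5 4 3.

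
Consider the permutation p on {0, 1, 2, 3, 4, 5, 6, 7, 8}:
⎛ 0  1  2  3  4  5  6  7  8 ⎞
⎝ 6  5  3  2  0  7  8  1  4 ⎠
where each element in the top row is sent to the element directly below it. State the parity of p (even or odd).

In disjoint-cycle form the cycle lengths are 4, 3, 2.
A cycle of length ℓ contributes ℓ−1 transpositions, so p is a product of 3 + 2 + 1 = 6 transpositions — even.

even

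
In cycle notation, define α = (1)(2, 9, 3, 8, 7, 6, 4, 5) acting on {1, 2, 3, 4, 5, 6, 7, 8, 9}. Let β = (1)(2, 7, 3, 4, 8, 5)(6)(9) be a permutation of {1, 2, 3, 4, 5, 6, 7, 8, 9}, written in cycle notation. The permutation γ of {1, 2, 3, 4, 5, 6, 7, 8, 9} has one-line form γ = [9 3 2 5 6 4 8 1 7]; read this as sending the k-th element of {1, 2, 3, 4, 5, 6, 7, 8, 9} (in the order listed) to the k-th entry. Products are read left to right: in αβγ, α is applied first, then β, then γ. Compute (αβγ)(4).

Chase 4: α(4) = 5; β(5) = 2; γ(2) = 3. Hence (αβγ)(4) = 3.

3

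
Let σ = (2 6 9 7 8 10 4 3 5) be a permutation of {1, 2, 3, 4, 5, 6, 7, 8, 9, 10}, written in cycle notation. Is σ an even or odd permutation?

The cycle lengths are 9, 1.
A cycle of length ℓ contributes ℓ−1 transpositions, so σ is a product of 8 transpositions — even.

even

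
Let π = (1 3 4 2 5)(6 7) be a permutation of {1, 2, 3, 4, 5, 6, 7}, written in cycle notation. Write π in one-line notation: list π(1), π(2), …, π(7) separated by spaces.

Image by image: 1↦3, 2↦5, 3↦4, 4↦2, 5↦1, 6↦7, 7↦6.
So the one-line form is 3 5 4 2 1 7 6.

3 5 4 2 1 7 6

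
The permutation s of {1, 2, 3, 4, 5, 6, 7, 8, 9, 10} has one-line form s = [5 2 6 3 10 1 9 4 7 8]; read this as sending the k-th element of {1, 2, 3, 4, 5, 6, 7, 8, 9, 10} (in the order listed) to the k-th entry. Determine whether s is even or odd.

odd

In disjoint-cycle form the cycle lengths are 7, 2, 1.
A cycle is odd iff its length is even; s has 1 even-length cycle, so sgn(s) = (−1)^1 and s is odd.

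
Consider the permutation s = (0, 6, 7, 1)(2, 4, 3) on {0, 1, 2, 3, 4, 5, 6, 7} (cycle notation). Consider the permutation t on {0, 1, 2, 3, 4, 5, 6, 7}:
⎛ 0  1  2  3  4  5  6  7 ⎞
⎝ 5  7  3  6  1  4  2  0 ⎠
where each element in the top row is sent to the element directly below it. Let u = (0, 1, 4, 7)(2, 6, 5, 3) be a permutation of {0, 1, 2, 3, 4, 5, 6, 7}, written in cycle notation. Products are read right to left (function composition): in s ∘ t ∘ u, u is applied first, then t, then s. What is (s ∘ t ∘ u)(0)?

1

Chase 0: u(0) = 1; t(1) = 7; s(7) = 1. Hence (s ∘ t ∘ u)(0) = 1.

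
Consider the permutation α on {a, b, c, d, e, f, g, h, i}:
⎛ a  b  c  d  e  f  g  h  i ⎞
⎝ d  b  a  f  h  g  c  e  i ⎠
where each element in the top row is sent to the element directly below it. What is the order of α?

The disjoint-cycle form of α has cycle lengths 5, 2, 1, 1.
The order is lcm(5, 2) = 10.

10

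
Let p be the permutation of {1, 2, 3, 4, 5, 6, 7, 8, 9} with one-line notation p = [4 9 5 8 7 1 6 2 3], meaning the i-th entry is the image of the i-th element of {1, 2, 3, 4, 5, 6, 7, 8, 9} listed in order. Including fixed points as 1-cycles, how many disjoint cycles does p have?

1

The cycle decomposition is (1 4 8 2 9 3 5 7 6), which has 1 cycle (counting 1-cycles).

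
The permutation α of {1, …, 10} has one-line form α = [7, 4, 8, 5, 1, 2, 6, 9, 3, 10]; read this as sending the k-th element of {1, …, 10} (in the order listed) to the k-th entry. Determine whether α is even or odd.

In disjoint-cycle form the cycle lengths are 6, 3, 1.
A cycle is odd iff its length is even; α has 1 even-length cycle, so sgn(α) = (−1)^1 and α is odd.

odd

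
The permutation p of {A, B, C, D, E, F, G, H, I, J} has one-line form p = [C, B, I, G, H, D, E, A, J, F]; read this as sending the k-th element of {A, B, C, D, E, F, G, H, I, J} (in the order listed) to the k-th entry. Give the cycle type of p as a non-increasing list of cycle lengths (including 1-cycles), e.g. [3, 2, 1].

[9, 1]

The disjoint cycles are (A, C, I, J, F, D, G, E, H)(B), with lengths 9, 1 in non-increasing order.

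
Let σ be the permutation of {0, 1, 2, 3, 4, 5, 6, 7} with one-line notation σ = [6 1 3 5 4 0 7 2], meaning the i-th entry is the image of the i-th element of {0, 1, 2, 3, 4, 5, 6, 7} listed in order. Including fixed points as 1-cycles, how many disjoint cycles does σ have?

The cycle decomposition is (0 6 7 2 3 5)(1)(4), which has 3 cycles (counting 1-cycles).

3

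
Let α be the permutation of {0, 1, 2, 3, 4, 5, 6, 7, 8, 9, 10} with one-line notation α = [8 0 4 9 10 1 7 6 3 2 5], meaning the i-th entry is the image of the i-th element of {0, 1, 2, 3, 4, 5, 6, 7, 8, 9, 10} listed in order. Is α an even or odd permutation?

odd

In disjoint-cycle form the cycle lengths are 9, 2.
A cycle of length ℓ contributes ℓ−1 transpositions, so α is a product of 8 + 1 = 9 transpositions — odd.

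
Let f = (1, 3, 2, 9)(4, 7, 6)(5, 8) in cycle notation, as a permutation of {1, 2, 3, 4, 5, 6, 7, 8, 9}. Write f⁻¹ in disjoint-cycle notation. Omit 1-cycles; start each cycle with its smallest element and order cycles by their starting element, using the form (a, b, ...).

The inverse reverses each cycle.
Reversing each cycle of f and rotating so the smallest element leads gives (1, 9, 2, 3)(4, 6, 7)(5, 8).

(1, 9, 2, 3)(4, 6, 7)(5, 8)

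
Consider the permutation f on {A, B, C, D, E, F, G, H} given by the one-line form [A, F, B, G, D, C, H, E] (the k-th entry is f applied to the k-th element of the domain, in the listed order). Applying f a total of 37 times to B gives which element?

Tracing B → F → … returns to B after 3 steps, so B lies in a 3-cycle (B F C).
Since the cycle has length 3, f^37 acts on it the same as f^1 (37 mod 3 = 1).
Stepping 1 place around the cycle: B → F.

F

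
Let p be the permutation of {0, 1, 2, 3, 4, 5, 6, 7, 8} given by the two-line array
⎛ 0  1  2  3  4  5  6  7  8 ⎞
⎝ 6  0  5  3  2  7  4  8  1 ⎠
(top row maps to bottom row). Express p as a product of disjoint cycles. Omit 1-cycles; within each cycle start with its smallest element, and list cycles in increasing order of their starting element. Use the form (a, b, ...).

Iterating p from 0 gives 0 → 6 → 4 → 2 → 5 → 7 → 8 → 1 → 0; that is the 8-cycle (0, 6, 4, 2, 5, 7, 8, 1).
Continuing from each remaining unvisited element yields (0, 6, 4, 2, 5, 7, 8, 1).

(0, 6, 4, 2, 5, 7, 8, 1)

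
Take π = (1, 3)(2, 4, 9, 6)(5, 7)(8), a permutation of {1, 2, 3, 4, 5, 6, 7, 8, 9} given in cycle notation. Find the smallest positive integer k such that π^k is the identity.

4

The disjoint cycles have lengths 4, 2, 2, 1.
The order is lcm(4, 2, 2) = 4.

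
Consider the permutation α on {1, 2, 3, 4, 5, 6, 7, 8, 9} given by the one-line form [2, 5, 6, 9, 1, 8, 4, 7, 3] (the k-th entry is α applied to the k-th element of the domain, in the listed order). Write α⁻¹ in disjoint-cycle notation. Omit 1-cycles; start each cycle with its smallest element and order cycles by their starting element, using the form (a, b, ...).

First write α in disjoint cycles: (1, 2, 5)(3, 6, 8, 7, 4, 9).
The inverse reverses every cycle; in canonical form, α⁻¹ = (1, 5, 2)(3, 9, 4, 7, 8, 6).

(1, 5, 2)(3, 9, 4, 7, 8, 6)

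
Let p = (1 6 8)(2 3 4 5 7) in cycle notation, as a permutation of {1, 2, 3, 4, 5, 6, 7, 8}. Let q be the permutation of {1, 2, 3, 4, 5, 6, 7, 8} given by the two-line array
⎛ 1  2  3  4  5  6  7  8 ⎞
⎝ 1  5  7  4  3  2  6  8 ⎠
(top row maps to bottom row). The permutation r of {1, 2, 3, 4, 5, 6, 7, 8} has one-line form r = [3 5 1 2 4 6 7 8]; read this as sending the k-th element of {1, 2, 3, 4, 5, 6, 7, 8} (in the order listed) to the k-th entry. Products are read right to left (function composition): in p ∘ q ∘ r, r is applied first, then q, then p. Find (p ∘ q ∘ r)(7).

8

Chase 7: r(7) = 7; q(7) = 6; p(6) = 8. Hence (p ∘ q ∘ r)(7) = 8.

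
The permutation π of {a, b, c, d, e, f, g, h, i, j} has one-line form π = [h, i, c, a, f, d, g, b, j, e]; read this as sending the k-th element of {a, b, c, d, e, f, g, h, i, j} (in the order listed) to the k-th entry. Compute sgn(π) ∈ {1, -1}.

-1

In disjoint-cycle form the cycle lengths are 8, 1, 1.
A cycle of length ℓ contributes ℓ−1 transpositions, so π is a product of 7 transpositions — odd.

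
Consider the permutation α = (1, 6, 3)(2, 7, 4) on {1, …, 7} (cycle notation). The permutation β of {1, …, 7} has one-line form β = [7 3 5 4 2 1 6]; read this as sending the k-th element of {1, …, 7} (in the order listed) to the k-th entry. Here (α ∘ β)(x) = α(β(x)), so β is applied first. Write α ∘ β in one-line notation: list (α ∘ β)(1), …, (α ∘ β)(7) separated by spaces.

For each element, apply β then α: 1 → 7 → 4; 2 → 3 → 1; 3 → 5 → 5; 4 → 4 → 2; 5 → 2 → 7; 6 → 1 → 6; 7 → 6 → 3.
So α ∘ β in one-line form is 4 1 5 2 7 6 3.

4 1 5 2 7 6 3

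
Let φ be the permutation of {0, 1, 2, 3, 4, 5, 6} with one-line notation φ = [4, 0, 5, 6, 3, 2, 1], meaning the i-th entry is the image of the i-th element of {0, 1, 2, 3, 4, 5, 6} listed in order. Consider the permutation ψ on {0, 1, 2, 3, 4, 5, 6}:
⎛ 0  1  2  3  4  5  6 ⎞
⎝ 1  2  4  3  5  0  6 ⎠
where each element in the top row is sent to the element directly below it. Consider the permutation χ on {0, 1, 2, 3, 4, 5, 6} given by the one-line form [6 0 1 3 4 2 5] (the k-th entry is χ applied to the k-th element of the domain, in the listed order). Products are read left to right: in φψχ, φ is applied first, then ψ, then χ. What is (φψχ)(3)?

5

(φψχ)(3) = χ(ψ(φ(3))). φ(3) = 6, then ψ(6) = 6, then χ(6) = 5, so the result is 5.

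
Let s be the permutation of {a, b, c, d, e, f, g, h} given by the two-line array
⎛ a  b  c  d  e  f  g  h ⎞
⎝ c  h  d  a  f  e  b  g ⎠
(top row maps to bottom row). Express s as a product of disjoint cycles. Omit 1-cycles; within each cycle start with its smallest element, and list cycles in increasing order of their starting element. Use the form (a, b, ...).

Start at a and follow images: a → c → d → a, giving the cycle (a, c, d).
Continuing from each remaining unvisited element yields (a, c, d)(b, h, g)(e, f).

(a, c, d)(b, h, g)(e, f)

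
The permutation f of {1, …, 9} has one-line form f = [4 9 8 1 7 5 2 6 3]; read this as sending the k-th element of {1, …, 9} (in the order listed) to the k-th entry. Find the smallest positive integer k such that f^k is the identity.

14

Writing f as disjoint cycles, the cycle lengths are 7, 2.
The order of f is the least common multiple of its cycle lengths: lcm(7, 2) = 14.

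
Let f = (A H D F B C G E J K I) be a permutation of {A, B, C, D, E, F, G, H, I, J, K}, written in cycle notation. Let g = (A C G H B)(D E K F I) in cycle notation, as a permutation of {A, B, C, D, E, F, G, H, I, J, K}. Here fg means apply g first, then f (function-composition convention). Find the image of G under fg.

First apply g: g(G) = H, then f(H) = D. Thus (fg)(G) = D.

D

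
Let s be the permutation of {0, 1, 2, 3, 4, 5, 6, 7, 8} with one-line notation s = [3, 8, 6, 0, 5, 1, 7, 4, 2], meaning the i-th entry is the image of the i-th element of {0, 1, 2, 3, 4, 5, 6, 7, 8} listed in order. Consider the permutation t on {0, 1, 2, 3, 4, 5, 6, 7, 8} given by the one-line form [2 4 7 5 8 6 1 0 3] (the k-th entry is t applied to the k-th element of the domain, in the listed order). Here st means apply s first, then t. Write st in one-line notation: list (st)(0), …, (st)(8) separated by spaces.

(st)(x) = t(s(x)). Computing each image: t(s(0)) = t(3) = 5, t(s(1)) = t(8) = 3, t(s(2)) = t(6) = 1, t(s(3)) = t(0) = 2, t(s(4)) = t(5) = 6, t(s(5)) = t(1) = 4, t(s(6)) = t(7) = 0, t(s(7)) = t(4) = 8, t(s(8)) = t(2) = 7.
Hence st = [5 3 1 2 6 4 0 8 7].

5 3 1 2 6 4 0 8 7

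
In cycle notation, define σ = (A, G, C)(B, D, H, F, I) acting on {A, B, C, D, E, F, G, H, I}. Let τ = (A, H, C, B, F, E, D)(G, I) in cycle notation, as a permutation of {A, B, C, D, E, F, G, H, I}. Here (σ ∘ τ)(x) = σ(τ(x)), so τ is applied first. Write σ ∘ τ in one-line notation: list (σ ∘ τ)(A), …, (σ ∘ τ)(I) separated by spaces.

For each element, apply τ then σ: A → H → F; B → F → I; C → B → D; D → A → G; E → D → H; F → E → E; G → I → B; H → C → A; I → G → C.
Collecting the images, σ ∘ τ = [F I D G H E B A C].

F I D G H E B A C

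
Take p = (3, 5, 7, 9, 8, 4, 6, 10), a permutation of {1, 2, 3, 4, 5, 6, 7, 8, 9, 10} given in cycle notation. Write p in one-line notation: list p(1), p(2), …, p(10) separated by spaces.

Reading each image from the cycles: 1→1, 2→2, 3→5, 4→6, 5→7, 6→10, 7→9, 8→4, 9→8, 10→3.
Listing these in domain order gives 1 2 5 6 7 10 9 4 8 3.

1 2 5 6 7 10 9 4 8 3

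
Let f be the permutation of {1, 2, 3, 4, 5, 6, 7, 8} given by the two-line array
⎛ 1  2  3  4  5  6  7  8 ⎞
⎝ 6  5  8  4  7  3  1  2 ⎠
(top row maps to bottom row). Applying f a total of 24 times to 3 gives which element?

5

Tracing 3 → 8 → … returns to 3 after 7 steps, so 3 lies in a 7-cycle (1 6 3 8 2 5 7).
Powers repeat with period 7 on this cycle, and 24 mod 7 = 3, so f^24(3) = f^3(3).
Stepping 3 places around the cycle: 3 → 8 → 2 → 5.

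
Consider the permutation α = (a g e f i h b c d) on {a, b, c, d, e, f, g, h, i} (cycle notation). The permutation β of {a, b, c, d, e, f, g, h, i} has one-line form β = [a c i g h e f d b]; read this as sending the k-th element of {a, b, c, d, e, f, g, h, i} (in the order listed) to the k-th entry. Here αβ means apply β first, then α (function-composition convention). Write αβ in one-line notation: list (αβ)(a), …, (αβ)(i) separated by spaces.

(αβ)(x) = α(β(x)). Computing each image: α(β(a)) = α(a) = g, α(β(b)) = α(c) = d, α(β(c)) = α(i) = h, α(β(d)) = α(g) = e, α(β(e)) = α(h) = b, α(β(f)) = α(e) = f, α(β(g)) = α(f) = i, α(β(h)) = α(d) = a, α(β(i)) = α(b) = c.
Hence αβ = [g d h e b f i a c].

g d h e b f i a c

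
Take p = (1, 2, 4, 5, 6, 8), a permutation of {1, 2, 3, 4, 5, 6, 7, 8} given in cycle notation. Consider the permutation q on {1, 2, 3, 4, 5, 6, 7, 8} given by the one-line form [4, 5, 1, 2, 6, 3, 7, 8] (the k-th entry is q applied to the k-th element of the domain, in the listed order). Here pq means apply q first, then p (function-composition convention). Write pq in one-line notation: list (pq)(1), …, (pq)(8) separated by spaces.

5 6 2 4 8 3 7 1

(pq)(x) = p(q(x)). Computing each image: p(q(1)) = p(4) = 5, p(q(2)) = p(5) = 6, p(q(3)) = p(1) = 2, p(q(4)) = p(2) = 4, p(q(5)) = p(6) = 8, p(q(6)) = p(3) = 3, p(q(7)) = p(7) = 7, p(q(8)) = p(8) = 1.
Hence pq = [5 6 2 4 8 3 7 1].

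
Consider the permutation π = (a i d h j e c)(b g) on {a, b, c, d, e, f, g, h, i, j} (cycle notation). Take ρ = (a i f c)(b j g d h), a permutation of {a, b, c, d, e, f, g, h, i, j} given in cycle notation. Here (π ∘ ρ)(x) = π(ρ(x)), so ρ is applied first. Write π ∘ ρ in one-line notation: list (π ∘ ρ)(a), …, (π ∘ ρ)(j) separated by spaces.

d e i j c a h g f b

(π ∘ ρ)(x) = π(ρ(x)). Computing each image: π(ρ(a)) = π(i) = d, π(ρ(b)) = π(j) = e, π(ρ(c)) = π(a) = i, π(ρ(d)) = π(h) = j, π(ρ(e)) = π(e) = c, π(ρ(f)) = π(c) = a, π(ρ(g)) = π(d) = h, π(ρ(h)) = π(b) = g, π(ρ(i)) = π(f) = f, π(ρ(j)) = π(g) = b.
Hence π ∘ ρ = [d e i j c a h g f b].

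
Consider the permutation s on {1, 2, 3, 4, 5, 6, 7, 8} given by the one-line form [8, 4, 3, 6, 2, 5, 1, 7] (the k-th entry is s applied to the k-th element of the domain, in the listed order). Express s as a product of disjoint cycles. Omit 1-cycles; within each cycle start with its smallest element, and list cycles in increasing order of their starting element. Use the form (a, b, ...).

(1, 8, 7)(2, 4, 6, 5)

Iterating s from 1 gives 1 → 8 → 7 → 1; that is the 3-cycle (1, 8, 7).
Continuing from each remaining unvisited element yields (1, 8, 7)(2, 4, 6, 5).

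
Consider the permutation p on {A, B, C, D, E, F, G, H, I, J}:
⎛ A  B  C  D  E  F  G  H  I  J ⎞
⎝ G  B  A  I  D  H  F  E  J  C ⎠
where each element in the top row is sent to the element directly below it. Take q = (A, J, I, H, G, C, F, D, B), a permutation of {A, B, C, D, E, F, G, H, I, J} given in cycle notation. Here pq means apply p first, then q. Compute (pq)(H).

E

First apply p: p(H) = E, then q(E) = E. Thus (pq)(H) = E.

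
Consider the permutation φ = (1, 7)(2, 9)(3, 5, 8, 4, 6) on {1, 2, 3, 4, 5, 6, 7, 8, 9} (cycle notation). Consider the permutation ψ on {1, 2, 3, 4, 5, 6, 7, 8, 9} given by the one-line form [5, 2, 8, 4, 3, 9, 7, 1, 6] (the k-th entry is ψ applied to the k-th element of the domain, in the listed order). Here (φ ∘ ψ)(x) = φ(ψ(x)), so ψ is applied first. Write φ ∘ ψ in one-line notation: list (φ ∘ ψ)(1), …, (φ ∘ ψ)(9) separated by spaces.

For each element, apply ψ then φ: 1 → 5 → 8; 2 → 2 → 9; 3 → 8 → 4; 4 → 4 → 6; 5 → 3 → 5; 6 → 9 → 2; 7 → 7 → 1; 8 → 1 → 7; 9 → 6 → 3.
So φ ∘ ψ in one-line form is 8 9 4 6 5 2 1 7 3.

8 9 4 6 5 2 1 7 3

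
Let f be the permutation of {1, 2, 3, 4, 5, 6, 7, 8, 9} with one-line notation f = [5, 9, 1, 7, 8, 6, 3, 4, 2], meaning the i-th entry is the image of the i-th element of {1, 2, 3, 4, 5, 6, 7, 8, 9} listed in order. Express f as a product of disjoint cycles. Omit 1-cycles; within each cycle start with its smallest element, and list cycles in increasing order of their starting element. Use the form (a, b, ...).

From 1: 1 → 5 → 8 → 4 → 7 → 3 → 1, closing the cycle (1, 5, 8, 4, 7, 3).
Continuing from each remaining unvisited element yields (1, 5, 8, 4, 7, 3)(2, 9).

(1, 5, 8, 4, 7, 3)(2, 9)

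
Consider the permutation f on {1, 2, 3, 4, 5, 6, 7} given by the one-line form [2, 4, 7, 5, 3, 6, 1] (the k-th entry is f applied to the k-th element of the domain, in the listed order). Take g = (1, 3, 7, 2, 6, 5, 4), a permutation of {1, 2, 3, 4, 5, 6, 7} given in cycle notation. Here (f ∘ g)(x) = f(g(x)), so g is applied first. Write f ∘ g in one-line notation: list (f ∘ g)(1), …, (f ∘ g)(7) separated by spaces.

(f ∘ g)(x) = f(g(x)). Computing each image: f(g(1)) = f(3) = 7, f(g(2)) = f(6) = 6, f(g(3)) = f(7) = 1, f(g(4)) = f(1) = 2, f(g(5)) = f(4) = 5, f(g(6)) = f(5) = 3, f(g(7)) = f(2) = 4.
Hence f ∘ g = [7 6 1 2 5 3 4].

7 6 1 2 5 3 4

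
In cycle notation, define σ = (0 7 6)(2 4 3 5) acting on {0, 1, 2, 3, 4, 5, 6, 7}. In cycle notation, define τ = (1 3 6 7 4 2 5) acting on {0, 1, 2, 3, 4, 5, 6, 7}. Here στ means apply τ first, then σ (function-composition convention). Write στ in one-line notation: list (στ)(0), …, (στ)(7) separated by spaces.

7 5 2 0 4 1 6 3

For each element, apply τ then σ: 0 → 0 → 7; 1 → 3 → 5; 2 → 5 → 2; 3 → 6 → 0; 4 → 2 → 4; 5 → 1 → 1; 6 → 7 → 6; 7 → 4 → 3.
So στ in one-line form is 7 5 2 0 4 1 6 3.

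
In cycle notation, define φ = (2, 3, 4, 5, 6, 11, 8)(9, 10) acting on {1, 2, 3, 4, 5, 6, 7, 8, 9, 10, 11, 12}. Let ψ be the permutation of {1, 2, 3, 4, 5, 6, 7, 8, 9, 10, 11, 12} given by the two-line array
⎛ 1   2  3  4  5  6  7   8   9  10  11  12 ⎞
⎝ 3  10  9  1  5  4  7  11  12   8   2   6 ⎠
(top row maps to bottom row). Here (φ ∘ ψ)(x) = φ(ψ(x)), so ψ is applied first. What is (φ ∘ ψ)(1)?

4

(φ ∘ ψ)(1) = φ(ψ(1)). ψ(1) = 3, then φ(3) = 4. So (φ ∘ ψ)(1) = 4.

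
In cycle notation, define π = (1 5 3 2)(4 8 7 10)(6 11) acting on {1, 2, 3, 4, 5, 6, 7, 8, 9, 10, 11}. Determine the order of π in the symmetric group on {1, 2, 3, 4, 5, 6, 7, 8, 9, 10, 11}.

The disjoint cycles have lengths 4, 4, 2, 1.
Since disjoint cycles commute, ord(π) = lcm(4, 4, 2) = 4.

4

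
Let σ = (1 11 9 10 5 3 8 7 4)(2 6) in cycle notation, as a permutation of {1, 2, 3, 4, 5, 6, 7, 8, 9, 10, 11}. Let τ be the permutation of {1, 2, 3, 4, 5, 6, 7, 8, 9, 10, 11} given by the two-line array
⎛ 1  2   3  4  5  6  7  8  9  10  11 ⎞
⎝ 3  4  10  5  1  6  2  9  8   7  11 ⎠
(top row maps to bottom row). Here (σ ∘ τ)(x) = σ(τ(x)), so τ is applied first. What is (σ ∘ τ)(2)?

1

First apply τ: τ(2) = 4, then σ(4) = 1. Thus (σ ∘ τ)(2) = 1.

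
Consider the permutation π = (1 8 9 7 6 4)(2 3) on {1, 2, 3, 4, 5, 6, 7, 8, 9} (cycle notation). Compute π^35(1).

1 lies in the 6-cycle (1 8 9 7 6 4).
On a 6-cycle, π^6 is the identity, so π^35 = π^5 there (35 ≡ 5 mod 6).
Advancing 5 steps from 1: 1 → 8 → 9 → 7 → 6 → 4.

4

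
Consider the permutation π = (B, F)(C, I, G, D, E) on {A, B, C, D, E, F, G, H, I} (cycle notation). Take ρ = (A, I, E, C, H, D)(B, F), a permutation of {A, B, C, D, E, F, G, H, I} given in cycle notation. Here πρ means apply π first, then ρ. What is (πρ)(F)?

(πρ)(F) = ρ(π(F)). π(F) = B, then ρ(B) = F. So (πρ)(F) = F.

F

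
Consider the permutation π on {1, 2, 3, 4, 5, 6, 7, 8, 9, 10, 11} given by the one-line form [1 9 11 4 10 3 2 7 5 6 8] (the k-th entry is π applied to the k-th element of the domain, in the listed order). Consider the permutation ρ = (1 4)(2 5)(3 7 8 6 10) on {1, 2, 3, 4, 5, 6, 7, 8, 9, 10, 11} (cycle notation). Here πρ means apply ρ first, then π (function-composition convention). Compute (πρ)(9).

5

First apply ρ: ρ(9) = 9, then π(9) = 5. Thus (πρ)(9) = 5.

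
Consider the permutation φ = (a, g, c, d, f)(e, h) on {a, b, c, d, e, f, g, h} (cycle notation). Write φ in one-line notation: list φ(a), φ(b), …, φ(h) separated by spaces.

g b d f h a c e

Each element maps to the next entry in its cycle (wrapping to the front): a↦g, b↦b, c↦d, d↦f, e↦h, f↦a, g↦c, h↦e.
So the one-line form is g b d f h a c e.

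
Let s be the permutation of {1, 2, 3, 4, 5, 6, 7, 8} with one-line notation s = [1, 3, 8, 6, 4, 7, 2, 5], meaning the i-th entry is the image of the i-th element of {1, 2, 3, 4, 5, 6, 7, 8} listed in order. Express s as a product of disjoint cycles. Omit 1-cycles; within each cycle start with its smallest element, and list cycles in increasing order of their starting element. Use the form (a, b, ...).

(2, 3, 8, 5, 4, 6, 7)

From 2: 2 → 3 → 8 → 5 → 4 → 6 → 7 → 2, closing the cycle (2, 3, 8, 5, 4, 6, 7).
Repeating from the next unused element and collecting all non-trivial cycles gives (2, 3, 8, 5, 4, 6, 7).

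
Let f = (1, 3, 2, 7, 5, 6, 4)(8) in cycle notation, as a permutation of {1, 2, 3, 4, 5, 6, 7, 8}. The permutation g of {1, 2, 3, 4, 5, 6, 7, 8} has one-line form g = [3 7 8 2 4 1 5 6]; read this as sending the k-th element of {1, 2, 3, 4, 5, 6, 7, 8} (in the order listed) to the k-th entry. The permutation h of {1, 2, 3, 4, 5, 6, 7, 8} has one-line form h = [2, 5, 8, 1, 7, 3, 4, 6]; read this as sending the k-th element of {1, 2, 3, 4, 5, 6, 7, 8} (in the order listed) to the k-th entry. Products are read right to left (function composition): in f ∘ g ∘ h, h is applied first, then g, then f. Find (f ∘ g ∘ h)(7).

Chase 7: h(7) = 4; g(4) = 2; f(2) = 7. Hence (f ∘ g ∘ h)(7) = 7.

7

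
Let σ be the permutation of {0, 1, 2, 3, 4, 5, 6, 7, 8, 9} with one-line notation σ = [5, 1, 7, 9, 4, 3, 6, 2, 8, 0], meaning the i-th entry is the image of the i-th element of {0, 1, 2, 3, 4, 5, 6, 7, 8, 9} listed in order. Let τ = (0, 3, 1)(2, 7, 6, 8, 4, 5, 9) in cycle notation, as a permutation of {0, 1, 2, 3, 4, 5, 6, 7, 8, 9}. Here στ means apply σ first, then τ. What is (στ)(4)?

5

First apply σ: σ(4) = 4, then τ(4) = 5. Thus (στ)(4) = 5.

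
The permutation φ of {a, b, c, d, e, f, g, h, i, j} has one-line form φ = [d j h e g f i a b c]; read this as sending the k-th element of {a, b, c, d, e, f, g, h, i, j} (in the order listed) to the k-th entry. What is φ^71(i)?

Tracing i → b → … returns to i after 9 steps, so i lies in a 9-cycle (a d e g i b j c h).
Powers repeat with period 9 on this cycle, and 71 mod 9 = 8, so φ^71(i) = φ^8(i).
Advancing 8 steps from i: i → b → j → c → h → a → d → e → g.

g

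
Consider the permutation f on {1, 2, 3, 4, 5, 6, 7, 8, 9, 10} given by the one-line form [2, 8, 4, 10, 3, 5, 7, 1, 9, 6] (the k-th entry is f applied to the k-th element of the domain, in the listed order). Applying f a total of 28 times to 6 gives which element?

4

Tracing 6 → 5 → … returns to 6 after 5 steps, so 6 lies in a 5-cycle (3 4 10 6 5).
On a 5-cycle, f^5 is the identity, so f^28 = f^3 there (28 ≡ 3 mod 5).
Advancing 3 steps from 6: 6 → 5 → 3 → 4.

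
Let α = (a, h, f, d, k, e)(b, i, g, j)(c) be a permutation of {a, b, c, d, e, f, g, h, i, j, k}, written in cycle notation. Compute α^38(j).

i

j lies in the 4-cycle (b, i, g, j).
Powers repeat with period 4 on this cycle, and 38 mod 4 = 2, so α^38(j) = α^2(j).
Advancing 2 steps from j: j → b → i.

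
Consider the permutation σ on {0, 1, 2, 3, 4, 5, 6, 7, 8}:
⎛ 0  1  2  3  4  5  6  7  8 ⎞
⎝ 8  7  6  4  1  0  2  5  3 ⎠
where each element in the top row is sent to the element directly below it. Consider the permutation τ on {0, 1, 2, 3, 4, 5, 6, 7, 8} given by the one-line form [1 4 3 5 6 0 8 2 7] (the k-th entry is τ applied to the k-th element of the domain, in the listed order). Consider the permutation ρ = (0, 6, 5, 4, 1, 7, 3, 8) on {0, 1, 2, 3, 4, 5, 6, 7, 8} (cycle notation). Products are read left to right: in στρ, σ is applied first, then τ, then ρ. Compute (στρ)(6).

(στρ)(6) = ρ(τ(σ(6))). σ(6) = 2, then τ(2) = 3, then ρ(3) = 8, so the result is 8.

8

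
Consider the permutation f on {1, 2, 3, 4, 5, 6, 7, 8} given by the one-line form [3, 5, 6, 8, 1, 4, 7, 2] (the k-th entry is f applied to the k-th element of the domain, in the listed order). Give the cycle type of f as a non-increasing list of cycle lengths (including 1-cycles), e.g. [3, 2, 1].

The disjoint cycles are (1 3 6 4 8 2 5)(7), with lengths 7, 1 in non-increasing order.

[7, 1]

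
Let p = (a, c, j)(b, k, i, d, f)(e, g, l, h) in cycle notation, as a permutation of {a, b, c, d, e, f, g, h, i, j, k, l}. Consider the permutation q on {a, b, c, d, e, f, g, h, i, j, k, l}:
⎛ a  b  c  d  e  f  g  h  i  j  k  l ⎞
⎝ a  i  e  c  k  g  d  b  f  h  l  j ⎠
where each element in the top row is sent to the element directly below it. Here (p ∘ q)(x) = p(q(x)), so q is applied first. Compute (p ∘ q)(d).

(p ∘ q)(d) = p(q(d)). q(d) = c, then p(c) = j. So (p ∘ q)(d) = j.

j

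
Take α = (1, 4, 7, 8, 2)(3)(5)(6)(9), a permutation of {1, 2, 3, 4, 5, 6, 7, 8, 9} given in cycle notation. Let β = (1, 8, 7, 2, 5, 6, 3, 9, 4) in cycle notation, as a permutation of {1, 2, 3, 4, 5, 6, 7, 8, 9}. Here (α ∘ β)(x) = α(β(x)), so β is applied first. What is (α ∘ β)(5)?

First apply β: β(5) = 6, then α(6) = 6. Thus (α ∘ β)(5) = 6.

6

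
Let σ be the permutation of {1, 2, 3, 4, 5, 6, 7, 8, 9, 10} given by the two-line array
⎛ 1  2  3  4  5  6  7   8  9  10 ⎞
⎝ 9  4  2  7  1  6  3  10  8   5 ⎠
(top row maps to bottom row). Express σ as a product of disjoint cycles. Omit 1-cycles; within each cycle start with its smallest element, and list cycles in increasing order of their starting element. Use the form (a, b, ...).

(1, 9, 8, 10, 5)(2, 4, 7, 3)

Iterating σ from 1 gives 1 → 9 → 8 → 10 → 5 → 1; that is the 5-cycle (1, 9, 8, 10, 5).
Continuing from each remaining unvisited element yields (1, 9, 8, 10, 5)(2, 4, 7, 3).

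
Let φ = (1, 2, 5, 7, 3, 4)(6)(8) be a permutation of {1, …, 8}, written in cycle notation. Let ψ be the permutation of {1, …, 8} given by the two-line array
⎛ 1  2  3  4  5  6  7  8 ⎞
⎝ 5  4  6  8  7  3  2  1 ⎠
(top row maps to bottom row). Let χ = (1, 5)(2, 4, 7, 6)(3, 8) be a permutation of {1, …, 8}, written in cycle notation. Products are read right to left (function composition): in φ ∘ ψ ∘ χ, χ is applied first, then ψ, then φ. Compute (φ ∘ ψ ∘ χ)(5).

7

Chase 5: χ(5) = 1; ψ(1) = 5; φ(5) = 7. Hence (φ ∘ ψ ∘ χ)(5) = 7.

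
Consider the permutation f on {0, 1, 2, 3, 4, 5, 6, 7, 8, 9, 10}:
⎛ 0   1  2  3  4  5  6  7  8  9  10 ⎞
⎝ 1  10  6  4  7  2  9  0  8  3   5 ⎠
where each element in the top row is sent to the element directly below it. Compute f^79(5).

10

Tracing 5 → 2 → … returns to 5 after 10 steps, so 5 lies in a 10-cycle (0 1 10 5 2 6 9 3 4 7).
Since the cycle has length 10, f^79 acts on it the same as f^9 (79 mod 10 = 9).
Advancing 9 steps from 5: 5 → 2 → 6 → 9 → 3 → 4 → 7 → 0 → 1 → 10.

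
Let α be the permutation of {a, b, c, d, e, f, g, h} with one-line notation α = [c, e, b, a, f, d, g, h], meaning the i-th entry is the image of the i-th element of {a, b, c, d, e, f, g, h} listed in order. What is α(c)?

c is element number 3 of the domain, and entry number 3 of the one-line form is b, so α(c) = b.

b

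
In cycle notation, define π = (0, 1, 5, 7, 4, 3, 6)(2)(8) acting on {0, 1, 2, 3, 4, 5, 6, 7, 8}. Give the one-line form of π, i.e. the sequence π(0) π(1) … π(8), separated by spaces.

1 5 2 6 3 7 0 4 8

Image by image: 0→1, 1→5, 2→2, 3→6, 4→3, 5→7, 6→0, 7→4, 8→8.
Listing these in domain order gives 1 5 2 6 3 7 0 4 8.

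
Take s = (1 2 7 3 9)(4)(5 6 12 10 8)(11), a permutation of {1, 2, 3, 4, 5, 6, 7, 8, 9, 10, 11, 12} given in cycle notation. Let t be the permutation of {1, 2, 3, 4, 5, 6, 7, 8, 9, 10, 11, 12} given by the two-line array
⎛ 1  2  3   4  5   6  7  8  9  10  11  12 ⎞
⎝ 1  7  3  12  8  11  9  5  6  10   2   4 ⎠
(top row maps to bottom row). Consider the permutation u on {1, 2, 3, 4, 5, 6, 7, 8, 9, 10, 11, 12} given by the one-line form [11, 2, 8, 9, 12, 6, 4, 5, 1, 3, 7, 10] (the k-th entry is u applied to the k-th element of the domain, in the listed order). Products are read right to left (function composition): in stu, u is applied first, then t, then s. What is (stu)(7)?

Chase 7: u(7) = 4; t(4) = 12; s(12) = 10. Hence (stu)(7) = 10.

10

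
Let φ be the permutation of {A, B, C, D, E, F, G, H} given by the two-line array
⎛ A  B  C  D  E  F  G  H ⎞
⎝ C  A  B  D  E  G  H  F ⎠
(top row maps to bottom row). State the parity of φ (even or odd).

even

In disjoint-cycle form the cycle lengths are 3, 3, 1, 1.
A cycle of length ℓ contributes ℓ−1 transpositions, so φ is a product of 2 + 2 = 4 transpositions — even.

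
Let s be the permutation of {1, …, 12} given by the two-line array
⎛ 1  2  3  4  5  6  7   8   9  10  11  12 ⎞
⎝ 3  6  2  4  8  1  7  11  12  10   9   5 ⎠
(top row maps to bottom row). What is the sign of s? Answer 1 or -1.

-1

In disjoint-cycle form the cycle lengths are 5, 4, 1, 1, 1.
A cycle is odd iff its length is even; s has 1 even-length cycle, so sgn(s) = (−1)^1 and s is odd.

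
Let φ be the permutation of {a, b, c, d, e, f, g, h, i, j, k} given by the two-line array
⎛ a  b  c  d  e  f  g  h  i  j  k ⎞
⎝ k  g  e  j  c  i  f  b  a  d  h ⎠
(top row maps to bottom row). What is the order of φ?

14

The disjoint-cycle form of φ has cycle lengths 7, 2, 2.
The order is lcm(7, 2, 2) = 14.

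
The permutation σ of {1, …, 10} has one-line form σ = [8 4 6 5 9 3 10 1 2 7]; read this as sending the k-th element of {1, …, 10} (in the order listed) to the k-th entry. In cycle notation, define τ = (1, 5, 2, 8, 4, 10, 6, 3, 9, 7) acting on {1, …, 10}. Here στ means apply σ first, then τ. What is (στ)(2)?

10

(στ)(2) = τ(σ(2)). σ(2) = 4, then τ(4) = 10. So (στ)(2) = 10.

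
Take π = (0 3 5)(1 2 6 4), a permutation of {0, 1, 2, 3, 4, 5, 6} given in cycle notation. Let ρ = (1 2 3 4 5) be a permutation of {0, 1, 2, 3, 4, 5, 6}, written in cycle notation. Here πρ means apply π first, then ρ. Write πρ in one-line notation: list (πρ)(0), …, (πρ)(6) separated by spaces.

Chase each element through π then ρ: 0 → 3 → 4; 1 → 2 → 3; 2 → 6 → 6; 3 → 5 → 1; 4 → 1 → 2; 5 → 0 → 0; 6 → 4 → 5.
So πρ in one-line form is 4 3 6 1 2 0 5.

4 3 6 1 2 0 5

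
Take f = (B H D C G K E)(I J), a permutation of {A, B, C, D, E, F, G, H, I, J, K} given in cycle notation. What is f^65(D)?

G

D lies in the 7-cycle (B H D C G K E).
Since the cycle has length 7, f^65 acts on it the same as f^2 (65 mod 7 = 2).
Stepping 2 places around the cycle: D → C → G.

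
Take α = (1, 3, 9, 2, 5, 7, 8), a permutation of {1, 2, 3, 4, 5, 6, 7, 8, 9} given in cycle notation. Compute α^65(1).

9

1 lies in the 7-cycle (1, 3, 9, 2, 5, 7, 8).
Since the cycle has length 7, α^65 acts on it the same as α^2 (65 mod 7 = 2).
Stepping 2 places around the cycle: 1 → 3 → 9.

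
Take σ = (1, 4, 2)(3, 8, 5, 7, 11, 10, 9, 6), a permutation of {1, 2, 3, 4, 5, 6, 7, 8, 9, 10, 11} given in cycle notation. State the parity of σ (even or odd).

The cycle lengths are 8, 3.
A cycle is odd iff its length is even; σ has 1 even-length cycle, so sgn(σ) = (−1)^1 and σ is odd.

odd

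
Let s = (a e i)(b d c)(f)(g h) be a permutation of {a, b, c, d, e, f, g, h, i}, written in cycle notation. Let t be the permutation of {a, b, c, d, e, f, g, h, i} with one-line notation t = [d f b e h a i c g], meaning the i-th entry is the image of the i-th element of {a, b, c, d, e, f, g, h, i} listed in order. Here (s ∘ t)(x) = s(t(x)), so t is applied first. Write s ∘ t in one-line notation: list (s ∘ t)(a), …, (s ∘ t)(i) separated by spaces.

For each element, apply t then s: a → d → c; b → f → f; c → b → d; d → e → i; e → h → g; f → a → e; g → i → a; h → c → b; i → g → h.
Collecting the images, s ∘ t = [c f d i g e a b h].

c f d i g e a b h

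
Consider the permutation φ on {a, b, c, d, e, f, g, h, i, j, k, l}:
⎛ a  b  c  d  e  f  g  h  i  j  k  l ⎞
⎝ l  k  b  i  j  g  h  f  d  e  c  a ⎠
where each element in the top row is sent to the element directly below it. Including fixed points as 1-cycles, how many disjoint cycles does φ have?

5

The cycle decomposition is (a, l)(b, k, c)(d, i)(e, j)(f, g, h), which has 5 cycles (counting 1-cycles).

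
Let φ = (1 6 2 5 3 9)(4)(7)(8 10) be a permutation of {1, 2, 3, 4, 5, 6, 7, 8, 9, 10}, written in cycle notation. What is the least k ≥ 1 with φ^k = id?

The cycle type of φ is (6, 2, 1, 1).
The order of φ is the least common multiple of its cycle lengths: lcm(6, 2) = 6.

6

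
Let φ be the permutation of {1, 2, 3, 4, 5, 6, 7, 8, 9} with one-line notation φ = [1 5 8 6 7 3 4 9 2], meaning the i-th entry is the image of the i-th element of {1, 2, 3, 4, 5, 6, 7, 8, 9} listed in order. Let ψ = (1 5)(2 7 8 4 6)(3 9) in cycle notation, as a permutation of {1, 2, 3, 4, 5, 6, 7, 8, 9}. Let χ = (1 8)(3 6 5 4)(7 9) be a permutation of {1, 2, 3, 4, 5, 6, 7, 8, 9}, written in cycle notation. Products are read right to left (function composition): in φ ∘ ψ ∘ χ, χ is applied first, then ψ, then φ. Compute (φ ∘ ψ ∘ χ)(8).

7

(φ ∘ ψ ∘ χ)(8) = φ(ψ(χ(8))). χ(8) = 1, then ψ(1) = 5, then φ(5) = 7, so the result is 7.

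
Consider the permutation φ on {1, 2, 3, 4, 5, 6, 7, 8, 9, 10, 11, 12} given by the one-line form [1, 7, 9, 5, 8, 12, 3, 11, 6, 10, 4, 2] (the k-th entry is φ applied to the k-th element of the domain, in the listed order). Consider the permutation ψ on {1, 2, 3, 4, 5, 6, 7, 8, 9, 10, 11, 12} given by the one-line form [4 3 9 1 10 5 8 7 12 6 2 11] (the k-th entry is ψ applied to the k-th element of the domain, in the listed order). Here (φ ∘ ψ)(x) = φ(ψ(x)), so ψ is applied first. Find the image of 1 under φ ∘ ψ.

ψ(1) = 4, then φ(4) = 5; composing gives (φ ∘ ψ)(1) = 5.

5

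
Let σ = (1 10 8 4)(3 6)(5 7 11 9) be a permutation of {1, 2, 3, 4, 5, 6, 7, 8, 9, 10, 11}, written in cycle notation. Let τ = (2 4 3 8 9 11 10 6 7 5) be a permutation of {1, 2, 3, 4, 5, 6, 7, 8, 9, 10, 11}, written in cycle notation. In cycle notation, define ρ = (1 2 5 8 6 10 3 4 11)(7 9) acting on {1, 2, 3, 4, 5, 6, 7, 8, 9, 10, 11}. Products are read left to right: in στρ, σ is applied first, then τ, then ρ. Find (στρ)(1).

Apply the permutations in order: σ(1) = 10, then τ(10) = 6, then ρ(6) = 10. So (στρ)(1) = 10.

10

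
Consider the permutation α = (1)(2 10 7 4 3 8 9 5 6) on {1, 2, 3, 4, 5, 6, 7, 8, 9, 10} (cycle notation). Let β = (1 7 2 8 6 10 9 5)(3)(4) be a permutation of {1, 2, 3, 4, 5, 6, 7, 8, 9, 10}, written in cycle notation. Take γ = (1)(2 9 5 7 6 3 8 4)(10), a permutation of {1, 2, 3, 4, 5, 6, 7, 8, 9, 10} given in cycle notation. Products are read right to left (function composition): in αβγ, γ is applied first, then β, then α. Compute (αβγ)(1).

Chase 1: γ(1) = 1; β(1) = 7; α(7) = 4. Hence (αβγ)(1) = 4.

4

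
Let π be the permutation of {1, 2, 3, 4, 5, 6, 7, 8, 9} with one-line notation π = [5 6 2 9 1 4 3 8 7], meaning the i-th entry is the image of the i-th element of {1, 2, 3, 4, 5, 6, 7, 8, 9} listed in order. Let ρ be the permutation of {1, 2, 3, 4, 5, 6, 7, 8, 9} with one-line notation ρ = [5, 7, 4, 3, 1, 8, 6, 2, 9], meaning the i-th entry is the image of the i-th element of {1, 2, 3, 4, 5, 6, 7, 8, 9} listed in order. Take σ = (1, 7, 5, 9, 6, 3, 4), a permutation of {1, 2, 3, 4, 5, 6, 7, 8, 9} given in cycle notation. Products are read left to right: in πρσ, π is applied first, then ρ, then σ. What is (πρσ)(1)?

7

Apply the permutations in order: π(1) = 5, then ρ(5) = 1, then σ(1) = 7. So (πρσ)(1) = 7.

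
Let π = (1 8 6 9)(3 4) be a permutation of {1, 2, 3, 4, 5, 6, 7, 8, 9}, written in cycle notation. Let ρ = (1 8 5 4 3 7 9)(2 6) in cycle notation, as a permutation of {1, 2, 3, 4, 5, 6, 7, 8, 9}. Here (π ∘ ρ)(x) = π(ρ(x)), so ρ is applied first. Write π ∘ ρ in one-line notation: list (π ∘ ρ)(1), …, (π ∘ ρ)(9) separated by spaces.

6 9 7 4 3 2 1 5 8

(π ∘ ρ)(x) = π(ρ(x)). Computing each image: π(ρ(1)) = π(8) = 6, π(ρ(2)) = π(6) = 9, π(ρ(3)) = π(7) = 7, π(ρ(4)) = π(3) = 4, π(ρ(5)) = π(4) = 3, π(ρ(6)) = π(2) = 2, π(ρ(7)) = π(9) = 1, π(ρ(8)) = π(5) = 5, π(ρ(9)) = π(1) = 8.
Hence π ∘ ρ = [6 9 7 4 3 2 1 5 8].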